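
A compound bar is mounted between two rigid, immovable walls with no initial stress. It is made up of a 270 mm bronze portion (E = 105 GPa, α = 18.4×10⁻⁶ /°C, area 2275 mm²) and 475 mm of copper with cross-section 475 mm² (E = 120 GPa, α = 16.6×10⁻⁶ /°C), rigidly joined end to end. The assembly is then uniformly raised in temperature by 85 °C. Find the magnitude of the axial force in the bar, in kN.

P ≈ 115 kN (compressive)

Free thermal expansion of the whole bar: Σ αᵢΔT Lᵢ = 18.4×10⁻⁶×85×270 + 16.6×10⁻⁶×85×475 = 1.093 mm.
The walls prevent any net length change, so an axial force P (same in every segment) develops. Compatibility: P · Σ Lᵢ/(AᵢEᵢ) = δ_free.
Σ Lᵢ/(AᵢEᵢ) = 270/(2275×105×10³) + 475/(475×120×10³) = 9.464×10⁻⁶ mm/N.
P = 1.093 / 9.464×10⁻⁶ = 115400 N = 115.4 kN, compressive.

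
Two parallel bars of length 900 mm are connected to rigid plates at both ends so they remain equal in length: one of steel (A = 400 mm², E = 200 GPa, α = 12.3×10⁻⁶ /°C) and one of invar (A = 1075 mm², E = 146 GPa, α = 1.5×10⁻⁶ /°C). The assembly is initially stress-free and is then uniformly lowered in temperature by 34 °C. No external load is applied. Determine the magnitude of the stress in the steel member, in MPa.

σ ≈ 48.6 MPa (tensile)

Both members must finish at the same length. With the larger α, the steel tends to over-contract; the plates restrain it, putting the steel in tension and the invar in compression. With no external load the two internal forces are equal and opposite, magnitude P.
Setting the final lengths equal and cancelling L: (α₁ − α₂)ΔT = P/(A₁E₁) + P/(A₂E₂).
|α₁ − α₂|·ΔT = 10.8×10⁻⁶ × 34 = 0.0003672.
1/(A₁E₁) + 1/(A₂E₂) = 1/(400×200×10³) + 1/(1075×146×10³) = 1.887×10⁻⁸ N⁻¹.
P = 0.0003672 / 1.887×10⁻⁸ = 19460 N = 19.46 kN.
σ_{steel} = P/A₁ = 19460/400 = 48.64 MPa, tensile.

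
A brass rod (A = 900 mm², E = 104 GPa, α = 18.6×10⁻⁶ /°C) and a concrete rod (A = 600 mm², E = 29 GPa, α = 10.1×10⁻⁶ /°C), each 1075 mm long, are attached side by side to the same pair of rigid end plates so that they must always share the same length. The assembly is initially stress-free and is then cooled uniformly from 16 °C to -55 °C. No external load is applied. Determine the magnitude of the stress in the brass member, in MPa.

Both members must finish at the same length. With the larger α, the brass tends to over-contract; the plates restrain it, putting the brass in tension and the concrete in compression. With no external load the two internal forces are equal and opposite, magnitude P.
Setting the final lengths equal and cancelling L: (α₁ − α₂)ΔT = P/(A₁E₁) + P/(A₂E₂).
|α₁ − α₂|·ΔT = 8.5×10⁻⁶ × 71 = 0.0006035.
1/(A₁E₁) + 1/(A₂E₂) = 1/(900×104×10³) + 1/(600×29×10³) = 6.816×10⁻⁸ N⁻¹.
So P = 0.0006035 / 6.816×10⁻⁸ = 8.855 kN.
σ_{brass} = P/A₁ = 8855/900 = 9.839 MPa, tensile.

σ ≈ 9.84 MPa (tensile)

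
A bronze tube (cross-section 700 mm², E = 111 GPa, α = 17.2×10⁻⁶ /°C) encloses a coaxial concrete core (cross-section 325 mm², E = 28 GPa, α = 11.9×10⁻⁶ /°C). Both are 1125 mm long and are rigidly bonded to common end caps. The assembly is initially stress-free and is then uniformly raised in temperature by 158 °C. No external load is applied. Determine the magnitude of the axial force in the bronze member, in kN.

P ≈ 6.82 kN (compressive in the bronze)

Equilibrium of a rigid end plate with no external load gives equal and opposite internal forces ±P in the two members. Since α_{bronze} > α_{concrete}, heating drives the bronze into compression and the concrete into tension.
Setting the final lengths equal and cancelling L: (α₁ − α₂)ΔT = P/(A₁E₁) + P/(A₂E₂).
|α₁ − α₂|·ΔT = 5.3×10⁻⁶ × 158 = 0.0008374.
1/(A₁E₁) + 1/(A₂E₂) = 1/(700×111×10³) + 1/(325×28×10³) = 1.228×10⁻⁷ N⁻¹.
So P = 0.0008374 / 1.228×10⁻⁷ = 6.821 kN.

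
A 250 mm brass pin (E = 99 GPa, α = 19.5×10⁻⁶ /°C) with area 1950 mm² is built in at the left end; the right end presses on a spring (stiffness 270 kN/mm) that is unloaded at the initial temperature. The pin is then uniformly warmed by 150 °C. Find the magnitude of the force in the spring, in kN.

The unrestrained thermal change is αΔT L = 19.5×10⁻⁶ × 150 × 250 = 0.7313 mm.
Let P be the compressive force at the spring. The pin shortens elastically by PL/(AE) and the spring compresses by P/k; together these equal δ_free.
So P = δ_free / [L/(AE) + 1/k] = 0.7313 / [ 250/(1950×99×10³) + 1/(270×10³) ].
P = 0.7313 / 4.999×10⁻⁶ = 146300 N.

P ≈ 146 kN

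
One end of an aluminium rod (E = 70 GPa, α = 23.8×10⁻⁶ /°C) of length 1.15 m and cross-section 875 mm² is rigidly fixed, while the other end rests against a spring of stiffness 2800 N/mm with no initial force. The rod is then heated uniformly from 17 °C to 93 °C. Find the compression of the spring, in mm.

δ ≈ 1.98 mm

The unrestrained thermal change is αΔT L = 23.8×10⁻⁶ × 76 × 1150 = 2.08 mm.
With a force P in the spring, the elastic change of the rod is PL/(AE) and that of the spring is P/k; compatibility requires their sum to equal δ_free.
P [ L/(AE) + 1/k ] = δ_free → P [ 1150/(875×70×10³) + 1/(2800) ] = 2.08.
P = 2.08 / 0.0003759 = 5533 N.
Spring compression = P/k = 5533/(2800) = 1.976 mm.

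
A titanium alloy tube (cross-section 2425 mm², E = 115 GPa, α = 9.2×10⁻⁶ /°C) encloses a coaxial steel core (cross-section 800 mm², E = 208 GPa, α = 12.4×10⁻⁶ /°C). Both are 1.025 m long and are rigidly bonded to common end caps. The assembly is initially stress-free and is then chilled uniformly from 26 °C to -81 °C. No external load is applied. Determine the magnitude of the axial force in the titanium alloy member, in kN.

The steel has the larger α, so on cooling it would change length more than the titanium alloy if both were free. The rigid plates force a common final length, so the steel is put into tension and the titanium alloy into compression, with equal and opposite forces P (no external load).
Compatibility of the two members (thermal + elastic change equal): (α₁ − α₂)ΔT = P·[1/(A₁E₁) + 1/(A₂E₂)].
|α₁ − α₂|·ΔT = 3.2×10⁻⁶ × 107 = 0.0003424.
1/(A₁E₁) + 1/(A₂E₂) = 1/(2425×115×10³) + 1/(800×208×10³) = 9.595×10⁻⁹ N⁻¹.
P = 0.0003424 / 9.595×10⁻⁹ = 35680 N = 35.68 kN.

P ≈ 35.7 kN (compressive in the titanium alloy)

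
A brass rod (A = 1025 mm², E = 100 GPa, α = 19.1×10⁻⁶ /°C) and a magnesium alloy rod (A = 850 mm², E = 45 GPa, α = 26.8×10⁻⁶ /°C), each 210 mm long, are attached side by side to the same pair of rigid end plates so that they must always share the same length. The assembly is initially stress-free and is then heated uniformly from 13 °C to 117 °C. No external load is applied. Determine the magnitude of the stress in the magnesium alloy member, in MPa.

The magnesium alloy has the larger α, so on heating it would change length more than the brass if both were free. The rigid plates force a common final length, so the magnesium alloy is put into compression and the brass into tension, with equal and opposite forces P (no external load).
Setting the final lengths equal and cancelling L: (α₁ − α₂)ΔT = P/(A₁E₁) + P/(A₂E₂).
|α₁ − α₂|·ΔT = 7.7×10⁻⁶ × 104 = 0.0008008.
1/(A₁E₁) + 1/(A₂E₂) = 1/(1025×100×10³) + 1/(850×45×10³) = 3.59×10⁻⁸ N⁻¹.
So P = 0.0008008 / 3.59×10⁻⁸ = 22.31 kN.
σ_{magnesium alloy} = P/A₂ = 22310/850 = 26.24 MPa, compressive.

σ ≈ 26.2 MPa (compressive)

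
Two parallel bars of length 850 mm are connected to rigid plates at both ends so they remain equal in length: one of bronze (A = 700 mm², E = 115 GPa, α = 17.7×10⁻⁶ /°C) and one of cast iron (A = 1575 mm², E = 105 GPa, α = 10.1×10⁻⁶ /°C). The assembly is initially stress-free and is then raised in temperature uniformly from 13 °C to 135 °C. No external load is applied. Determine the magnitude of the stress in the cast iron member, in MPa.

σ ≈ 31.9 MPa (tensile)

Both members must finish at the same length. With the larger α, the bronze tends to over-expand; the plates restrain it, putting the bronze in compression and the cast iron in tension. With no external load the two internal forces are equal and opposite, magnitude P.
Compatibility of the two members (thermal + elastic change equal): (α₁ − α₂)ΔT = P·[1/(A₁E₁) + 1/(A₂E₂)].
|α₁ − α₂|·ΔT = 7.6×10⁻⁶ × 122 = 0.0009272.
1/(A₁E₁) + 1/(A₂E₂) = 1/(700×115×10³) + 1/(1575×105×10³) = 1.847×10⁻⁸ N⁻¹.
So P = 0.0009272 / 1.847×10⁻⁸ = 50.2 kN.
σ_{cast iron} = P/A₂ = 50200/1575 = 31.87 MPa, tensile.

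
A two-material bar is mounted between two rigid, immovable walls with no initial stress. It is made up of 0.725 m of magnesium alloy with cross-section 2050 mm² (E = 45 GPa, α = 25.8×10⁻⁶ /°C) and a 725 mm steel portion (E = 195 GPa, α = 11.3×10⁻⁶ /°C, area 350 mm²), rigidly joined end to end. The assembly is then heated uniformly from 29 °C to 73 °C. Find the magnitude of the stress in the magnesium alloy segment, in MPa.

σ ≈ 31.2 MPa (compressive)

With the walls removed the bar would change length by δ_free = Σ αᵢΔT Lᵢ = 25.8×10⁻⁶×44×725 + 11.3×10⁻⁶×44×725 = 1.183 mm.
The walls prevent any net length change, so an axial force P (same in every segment) develops. Compatibility: P · Σ Lᵢ/(AᵢEᵢ) = δ_free.
The series flexibility is Σ Lᵢ/(AᵢEᵢ) = 725/(2050×45×10³) + 725/(350×195×10³) = 1.848×10⁻⁵ mm/N.
P = 1.183 / 1.848×10⁻⁵ = 64040 N = 64.04 kN, compressive.
σ_{magnesium alloy} = P / A = 64040 / 2050 = 31.24 MPa.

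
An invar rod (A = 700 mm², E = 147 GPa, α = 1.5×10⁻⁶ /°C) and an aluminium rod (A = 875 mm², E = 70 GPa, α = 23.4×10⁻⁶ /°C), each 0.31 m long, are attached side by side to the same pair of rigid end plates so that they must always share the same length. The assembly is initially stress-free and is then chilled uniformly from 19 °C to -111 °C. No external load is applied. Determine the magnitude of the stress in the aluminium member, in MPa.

σ ≈ 125 MPa (tensile)

Both members must finish at the same length. With the larger α, the aluminium tends to over-contract; the plates restrain it, putting the aluminium in tension and the invar in compression. With no external load the two internal forces are equal and opposite, magnitude P.
Compatibility of the two members (thermal + elastic change equal): (α₁ − α₂)ΔT = P·[1/(A₁E₁) + 1/(A₂E₂)].
|α₁ − α₂|·ΔT = 21.9×10⁻⁶ × 130 = 0.002847.
1/(A₁E₁) + 1/(A₂E₂) = 1/(700×147×10³) + 1/(875×70×10³) = 2.604×10⁻⁸ N⁻¹.
So P = 0.002847 / 2.604×10⁻⁸ = 109.3 kN.
σ_{aluminium} = P/A₂ = 109300/875 = 124.9 MPa, tensile.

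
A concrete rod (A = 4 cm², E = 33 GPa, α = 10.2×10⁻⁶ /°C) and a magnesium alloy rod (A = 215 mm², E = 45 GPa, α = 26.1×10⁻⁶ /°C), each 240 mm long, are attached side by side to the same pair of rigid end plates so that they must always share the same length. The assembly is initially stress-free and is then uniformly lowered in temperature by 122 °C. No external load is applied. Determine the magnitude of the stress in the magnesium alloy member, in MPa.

Both members must finish at the same length. With the larger α, the magnesium alloy tends to over-contract; the plates restrain it, putting the magnesium alloy in tension and the concrete in compression. With no external load the two internal forces are equal and opposite, magnitude P.
Setting the final lengths equal and cancelling L: (α₁ − α₂)ΔT = P/(A₁E₁) + P/(A₂E₂).
|α₁ − α₂|·ΔT = 15.9×10⁻⁶ × 122 = 0.00194.
1/(A₁E₁) + 1/(A₂E₂) = 1/(400×33×10³) + 1/(215×45×10³) = 1.791×10⁻⁷ N⁻¹.
So P = 0.00194 / 1.791×10⁻⁷ = 10.83 kN.
σ_{magnesium alloy} = P/A₂ = 10830/215 = 50.37 MPa, tensile.

σ ≈ 50.4 MPa (tensile)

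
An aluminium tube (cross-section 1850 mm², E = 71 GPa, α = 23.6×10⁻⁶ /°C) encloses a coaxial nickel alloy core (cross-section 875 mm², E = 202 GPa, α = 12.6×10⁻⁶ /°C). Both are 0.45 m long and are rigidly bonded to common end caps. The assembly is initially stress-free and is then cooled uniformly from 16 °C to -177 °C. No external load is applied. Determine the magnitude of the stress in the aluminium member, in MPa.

σ ≈ 86.5 MPa (tensile)

Both members must finish at the same length. With the larger α, the aluminium tends to over-contract; the plates restrain it, putting the aluminium in tension and the nickel alloy in compression. With no external load the two internal forces are equal and opposite, magnitude P.
Setting the final lengths equal and cancelling L: (α₁ − α₂)ΔT = P/(A₁E₁) + P/(A₂E₂).
|α₁ − α₂|·ΔT = 11×10⁻⁶ × 193 = 0.002123.
1/(A₁E₁) + 1/(A₂E₂) = 1/(1850×71×10³) + 1/(875×202×10³) = 1.327×10⁻⁸ N⁻¹.
P = 0.002123 / 1.327×10⁻⁸ = 160000 N = 160 kN.
σ_{aluminium} = P/A₁ = 160000/1850 = 86.47 MPa, tensile.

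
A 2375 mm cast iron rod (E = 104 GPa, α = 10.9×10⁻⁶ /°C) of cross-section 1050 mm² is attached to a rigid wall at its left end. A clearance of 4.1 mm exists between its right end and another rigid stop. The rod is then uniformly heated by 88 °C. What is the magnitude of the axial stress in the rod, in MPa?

σ ≈ 0 MPa

Unrestrained expansion: δ_free = αΔT L = 10.9×10⁻⁶ × 88 × 2375 = 2.278 mm.
This is smaller than the 4.1 mm clearance, so the rod expands freely without reaching the stop — the stress is zero.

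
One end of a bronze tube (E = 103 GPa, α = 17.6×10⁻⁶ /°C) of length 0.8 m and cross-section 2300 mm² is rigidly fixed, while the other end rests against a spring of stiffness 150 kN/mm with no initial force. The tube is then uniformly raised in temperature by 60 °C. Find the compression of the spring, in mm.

δ ≈ 0.561 mm

Free thermal expansion: δ_free = αΔT L = 17.6×10⁻⁶ × 60 × 800 = 0.8448 mm.
Let P be the compressive force at the spring. The tube shortens elastically by PL/(AE) and the spring compresses by P/k; together these equal δ_free.
So P = δ_free / [L/(AE) + 1/k] = 0.8448 / [ 800/(2300×103×10³) + 1/(150×10³) ].
P = 0.8448 / 1.004×10⁻⁵ = 84110 N.
Spring compression = P/k = 84110/(150×10³) = 0.5608 mm.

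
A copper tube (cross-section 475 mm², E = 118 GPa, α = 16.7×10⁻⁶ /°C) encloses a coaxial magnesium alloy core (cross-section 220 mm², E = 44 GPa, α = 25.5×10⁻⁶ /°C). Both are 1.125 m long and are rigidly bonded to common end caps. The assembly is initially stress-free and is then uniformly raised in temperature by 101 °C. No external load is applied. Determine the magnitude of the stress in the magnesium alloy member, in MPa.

The magnesium alloy has the larger α, so on heating it would change length more than the copper if both were free. The rigid plates force a common final length, so the magnesium alloy is put into compression and the copper into tension, with equal and opposite forces P (no external load).
Setting the final lengths equal and cancelling L: (α₁ − α₂)ΔT = P/(A₁E₁) + P/(A₂E₂).
|α₁ − α₂|·ΔT = 8.8×10⁻⁶ × 101 = 0.0008888.
1/(A₁E₁) + 1/(A₂E₂) = 1/(475×118×10³) + 1/(220×44×10³) = 1.211×10⁻⁷ N⁻¹.
So P = 0.0008888 / 1.211×10⁻⁷ = 7.337 kN.
σ_{magnesium alloy} = P/A₂ = 7337/220 = 33.35 MPa, compressive.

σ ≈ 33.3 MPa (compressive)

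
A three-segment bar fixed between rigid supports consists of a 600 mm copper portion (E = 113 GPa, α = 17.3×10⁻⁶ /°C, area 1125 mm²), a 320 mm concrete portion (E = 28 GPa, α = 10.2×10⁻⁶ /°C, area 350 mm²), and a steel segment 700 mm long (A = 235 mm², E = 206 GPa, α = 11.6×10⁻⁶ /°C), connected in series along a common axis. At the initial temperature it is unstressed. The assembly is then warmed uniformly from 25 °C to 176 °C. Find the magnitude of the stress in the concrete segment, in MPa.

If the supports were absent, the total length change would be Σ αᵢΔT Lᵢ = 17.3×10⁻⁶×151×600 + 10.2×10⁻⁶×151×320 + 11.6×10⁻⁶×151×700 = 3.286 mm.
The rigid supports impose zero overall length change; the single axial force P common to all segments must satisfy P Σ Lᵢ/(AᵢEᵢ) = δ_free.
Σ Lᵢ/(AᵢEᵢ) = 600/(1125×113×10³) + 320/(350×28×10³) + 700/(235×206×10³) = 5.183×10⁻⁵ mm/N.
P = 3.286 / 5.183×10⁻⁵ = 63400 N = 63.4 kN, compressive.
σ_{concrete} = P / A = 63400 / 350 = 181.2 MPa.

σ ≈ 181 MPa (compressive)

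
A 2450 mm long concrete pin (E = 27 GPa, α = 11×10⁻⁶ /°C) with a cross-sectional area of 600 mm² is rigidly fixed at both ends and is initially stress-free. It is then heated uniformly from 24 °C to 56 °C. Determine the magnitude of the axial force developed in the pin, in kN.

P ≈ 5.7 kN (compressive)

The ends cannot move, so σ = EαΔT = 27×10³ × 11×10⁻⁶ × 32 = 9.504 MPa.
Then P = σA = 9.504 × 600 mm² = 5.702 kN, compressive.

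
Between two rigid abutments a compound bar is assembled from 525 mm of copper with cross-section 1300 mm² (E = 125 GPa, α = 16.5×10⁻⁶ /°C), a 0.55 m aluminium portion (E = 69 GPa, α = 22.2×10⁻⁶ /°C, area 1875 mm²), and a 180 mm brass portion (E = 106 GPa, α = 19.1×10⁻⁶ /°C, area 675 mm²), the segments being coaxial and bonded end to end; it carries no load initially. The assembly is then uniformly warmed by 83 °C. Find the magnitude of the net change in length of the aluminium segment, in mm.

Free thermal expansion of the whole bar: Σ αᵢΔT Lᵢ = 16.5×10⁻⁶×83×525 + 22.2×10⁻⁶×83×550 + 19.1×10⁻⁶×83×180 = 2.018 mm.
The walls prevent any net length change, so an axial force P (same in every segment) develops. Compatibility: P · Σ Lᵢ/(AᵢEᵢ) = δ_free.
The series flexibility is Σ Lᵢ/(AᵢEᵢ) = 525/(1300×125×10³) + 550/(1875×69×10³) + 180/(675×106×10³) = 9.998×10⁻⁶ mm/N.
So P = 2.018 / 9.998×10⁻⁶ = 201.8 kN, compressive.
For the aluminium segment, free thermal change = 22.2×10⁻⁶×83×550 = 1.013 mm and elastic change from P = 201800×550/(1875×69×10³) = 0.858 mm; these oppose, so the net change is 0.155 mm (segment lengthens).

|ΔL| ≈ 0.155 mm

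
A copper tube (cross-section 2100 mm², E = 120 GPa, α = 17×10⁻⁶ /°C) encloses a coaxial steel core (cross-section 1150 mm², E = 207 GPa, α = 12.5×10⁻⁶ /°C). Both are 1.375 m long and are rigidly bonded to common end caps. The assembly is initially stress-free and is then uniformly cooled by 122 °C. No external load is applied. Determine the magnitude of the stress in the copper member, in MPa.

Both members must finish at the same length. With the larger α, the copper tends to over-contract; the plates restrain it, putting the copper in tension and the steel in compression. With no external load the two internal forces are equal and opposite, magnitude P.
Setting the final lengths equal and cancelling L: (α₁ − α₂)ΔT = P/(A₁E₁) + P/(A₂E₂).
|α₁ − α₂|·ΔT = 4.5×10⁻⁶ × 122 = 0.000549.
1/(A₁E₁) + 1/(A₂E₂) = 1/(2100×120×10³) + 1/(1150×207×10³) = 8.169×10⁻⁹ N⁻¹.
P = 0.000549 / 8.169×10⁻⁹ = 67200 N = 67.2 kN.
σ_{copper} = P/A₁ = 67200/2100 = 32 MPa, tensile.

σ ≈ 32 MPa (tensile)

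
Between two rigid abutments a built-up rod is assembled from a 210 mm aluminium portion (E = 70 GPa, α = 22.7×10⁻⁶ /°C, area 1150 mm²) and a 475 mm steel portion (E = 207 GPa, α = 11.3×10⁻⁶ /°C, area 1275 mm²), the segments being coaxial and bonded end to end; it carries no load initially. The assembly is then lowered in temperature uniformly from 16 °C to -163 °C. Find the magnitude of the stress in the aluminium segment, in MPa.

Free thermal contraction of the whole bar: Σ αᵢΔT Lᵢ = 22.7×10⁻⁶×179×210 + 11.3×10⁻⁶×179×475 = 1.814 mm.
The walls prevent any net length change, so an axial force P (same in every segment) develops. Compatibility: P · Σ Lᵢ/(AᵢEᵢ) = δ_free.
Σ Lᵢ/(AᵢEᵢ) = 210/(1150×70×10³) + 475/(1275×207×10³) = 4.408×10⁻⁶ mm/N.
P = 1.814 / 4.408×10⁻⁶ = 411500 N = 411.5 kN, tensile.
σ_{aluminium} = P / A = 411500 / 1150 = 357.8 MPa.

σ ≈ 358 MPa (tensile)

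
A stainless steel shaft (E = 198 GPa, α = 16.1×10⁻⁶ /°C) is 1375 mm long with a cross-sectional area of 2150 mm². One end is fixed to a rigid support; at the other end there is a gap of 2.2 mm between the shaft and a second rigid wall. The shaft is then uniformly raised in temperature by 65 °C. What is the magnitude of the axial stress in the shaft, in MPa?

Free thermal elongation = αΔT L = 16.1×10⁻⁶ × 65 × 1375 = 1.439 mm.
This is smaller than the 2.2 mm clearance, so the shaft expands freely without reaching the stop — the stress is zero.

σ ≈ 0 MPa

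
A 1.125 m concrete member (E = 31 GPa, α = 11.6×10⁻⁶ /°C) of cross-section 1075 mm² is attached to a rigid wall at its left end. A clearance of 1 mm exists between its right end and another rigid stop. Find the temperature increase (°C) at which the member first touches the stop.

Contact occurs when the free expansion equals the gap: αΔT L = 1 mm.
So ΔT = g/(αL) = 1/(11.6×10⁻⁶ × 1125) = 76.63 °C.

ΔT ≈ 76.6 °C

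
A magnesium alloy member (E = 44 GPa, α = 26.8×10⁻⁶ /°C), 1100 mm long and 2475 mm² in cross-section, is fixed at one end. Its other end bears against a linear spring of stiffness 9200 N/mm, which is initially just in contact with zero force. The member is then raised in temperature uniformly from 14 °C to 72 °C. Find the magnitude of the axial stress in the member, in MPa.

Free thermal expansion: δ_free = αΔT L = 26.8×10⁻⁶ × 58 × 1100 = 1.71 mm.
Let P be the compressive force at the spring. The member shortens elastically by PL/(AE) and the spring compresses by P/k; together these equal δ_free.
So P = δ_free / [L/(AE) + 1/k] = 1.71 / [ 1100/(2475×44×10³) + 1/(9200) ].
P = 1.71 / 0.0001188 = 14390 N.
σ = P/A = 14390/2475 = 5.815 MPa.

σ ≈ 5.82 MPa (compressive)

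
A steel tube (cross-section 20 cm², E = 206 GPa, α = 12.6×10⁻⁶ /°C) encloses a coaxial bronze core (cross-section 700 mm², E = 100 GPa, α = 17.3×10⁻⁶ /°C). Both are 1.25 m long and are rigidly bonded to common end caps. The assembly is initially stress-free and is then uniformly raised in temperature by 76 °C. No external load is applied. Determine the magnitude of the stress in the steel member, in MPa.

Both members must finish at the same length. With the larger α, the bronze tends to over-expand; the plates restrain it, putting the bronze in compression and the steel in tension. With no external load the two internal forces are equal and opposite, magnitude P.
Setting the final lengths equal and cancelling L: (α₁ − α₂)ΔT = P/(A₁E₁) + P/(A₂E₂).
|α₁ − α₂|·ΔT = 4.7×10⁻⁶ × 76 = 0.0003572.
1/(A₁E₁) + 1/(A₂E₂) = 1/(2000×206×10³) + 1/(700×100×10³) = 1.671×10⁻⁸ N⁻¹.
P = 0.0003572 / 1.671×10⁻⁸ = 21370 N = 21.37 kN.
σ_{steel} = P/A₁ = 21370/2000 = 10.69 MPa, tensile.

σ ≈ 10.7 MPa (tensile)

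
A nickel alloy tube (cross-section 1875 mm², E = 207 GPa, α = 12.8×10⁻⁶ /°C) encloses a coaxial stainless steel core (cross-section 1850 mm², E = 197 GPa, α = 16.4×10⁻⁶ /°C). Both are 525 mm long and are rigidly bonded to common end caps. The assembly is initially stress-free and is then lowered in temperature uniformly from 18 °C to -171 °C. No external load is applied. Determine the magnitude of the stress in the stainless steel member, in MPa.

σ ≈ 69.1 MPa (tensile)

Both members must finish at the same length. With the larger α, the stainless steel tends to over-contract; the plates restrain it, putting the stainless steel in tension and the nickel alloy in compression. With no external load the two internal forces are equal and opposite, magnitude P.
Setting the final lengths equal and cancelling L: (α₁ − α₂)ΔT = P/(A₁E₁) + P/(A₂E₂).
|α₁ − α₂|·ΔT = 3.6×10⁻⁶ × 189 = 0.0006804.
1/(A₁E₁) + 1/(A₂E₂) = 1/(1875×207×10³) + 1/(1850×197×10³) = 5.32×10⁻⁹ N⁻¹.
P = 0.0006804 / 5.32×10⁻⁹ = 127900 N = 127.9 kN.
σ_{stainless steel} = P/A₂ = 127900/1850 = 69.13 MPa, tensile.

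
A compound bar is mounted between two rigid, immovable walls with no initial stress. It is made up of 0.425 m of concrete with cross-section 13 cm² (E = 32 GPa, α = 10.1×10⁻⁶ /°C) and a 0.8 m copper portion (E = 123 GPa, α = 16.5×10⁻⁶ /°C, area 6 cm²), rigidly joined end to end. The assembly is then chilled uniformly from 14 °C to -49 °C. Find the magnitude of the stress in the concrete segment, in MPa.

σ ≈ 40.3 MPa (tensile)

Free thermal contraction of the whole bar: Σ αᵢΔT Lᵢ = 10.1×10⁻⁶×63×425 + 16.5×10⁻⁶×63×800 = 1.102 mm.
Since the ends are fixed, an axial force P builds up, equal in every segment, with P · Σ Lᵢ/(AᵢEᵢ) = δ_free.
The series flexibility is Σ Lᵢ/(AᵢEᵢ) = 425/(1300×32×10³) + 800/(600×123×10³) = 2.106×10⁻⁵ mm/N.
P = 1.102 / 2.106×10⁻⁵ = 52340 N = 52.34 kN, tensile.
σ_{concrete} = P / A = 52340 / 1300 = 40.26 MPa.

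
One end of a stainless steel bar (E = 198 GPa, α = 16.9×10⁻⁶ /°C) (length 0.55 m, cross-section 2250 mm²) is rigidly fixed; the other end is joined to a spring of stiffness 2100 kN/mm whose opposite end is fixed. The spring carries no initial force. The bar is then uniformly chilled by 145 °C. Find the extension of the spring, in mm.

δ ≈ 0.375 mm

Free thermal contraction: δ_free = αΔT L = 16.9×10⁻⁶ × 145 × 550 = 1.348 mm.
Let P be the tensile force in the spring. The bar extends elastically by PL/(AE) and the spring stretches by P/k; together these equal δ_free.
P [ L/(AE) + 1/k ] = δ_free → P [ 550/(2250×198×10³) + 1/(2100×10³) ] = 1.348.
P = 1.348 / 1.711×10⁻⁶ = 787800 N.
Spring extension = P/k = 787800/(2100×10³) = 0.3752 mm.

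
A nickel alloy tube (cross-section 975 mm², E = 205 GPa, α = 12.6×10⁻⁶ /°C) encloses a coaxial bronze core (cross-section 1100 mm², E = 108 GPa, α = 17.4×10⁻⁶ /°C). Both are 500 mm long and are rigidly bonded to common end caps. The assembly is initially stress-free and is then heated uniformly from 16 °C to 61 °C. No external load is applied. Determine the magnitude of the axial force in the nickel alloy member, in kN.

P ≈ 16.1 kN (tensile in the nickel alloy)

Equilibrium of a rigid end plate with no external load gives equal and opposite internal forces ±P in the two members. Since α_{bronze} > α_{nickel alloy}, heating drives the bronze into compression and the nickel alloy into tension.
Equating the net (thermal + elastic) strains gives |α₁ − α₂|·ΔT = P·[1/(A₁E₁) + 1/(A₂E₂)].
|α₁ − α₂|·ΔT = 4.8×10⁻⁶ × 45 = 0.000216.
1/(A₁E₁) + 1/(A₂E₂) = 1/(975×205×10³) + 1/(1100×108×10³) = 1.342×10⁻⁸ N⁻¹.
P = 0.000216 / 1.342×10⁻⁸ = 16090 N = 16.09 kN.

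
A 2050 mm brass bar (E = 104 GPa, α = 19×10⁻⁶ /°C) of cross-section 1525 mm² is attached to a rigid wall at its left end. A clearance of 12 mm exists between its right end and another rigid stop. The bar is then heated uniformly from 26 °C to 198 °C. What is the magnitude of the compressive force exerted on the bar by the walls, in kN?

P ≈ 0 kN

If the wall were absent the bar would grow by αΔT L = 19×10⁻⁶ × 172 × 2050 = 6.699 mm.
This is smaller than the 12 mm clearance, so the bar expands freely without reaching the stop — the stress is zero.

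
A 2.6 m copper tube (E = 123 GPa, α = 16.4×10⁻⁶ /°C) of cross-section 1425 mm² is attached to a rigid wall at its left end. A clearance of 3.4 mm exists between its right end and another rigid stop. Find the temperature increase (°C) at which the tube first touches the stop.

ΔT ≈ 79.7 °C

The gap closes when αΔT L = 3.4 mm, since the tube is still unstressed at that instant.
So ΔT = g/(αL) = 3.4/(16.4×10⁻⁶ × 2600) = 79.74 °C.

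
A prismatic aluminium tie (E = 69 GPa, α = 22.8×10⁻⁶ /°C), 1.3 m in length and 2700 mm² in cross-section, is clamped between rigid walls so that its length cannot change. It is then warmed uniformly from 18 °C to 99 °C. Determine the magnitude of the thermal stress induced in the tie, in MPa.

The supports are rigid, so the total axial strain is zero. The restrained thermal strain is ε = αΔT = 22.8×10⁻⁶ × 81 = 1846.8×10⁻⁶.
σ = EαΔT = 69×10³ × 22.8×10⁻⁶ × 81 = 127.4 MPa (compressive; the tie is trying to expand).

σ ≈ 127 MPa (compressive)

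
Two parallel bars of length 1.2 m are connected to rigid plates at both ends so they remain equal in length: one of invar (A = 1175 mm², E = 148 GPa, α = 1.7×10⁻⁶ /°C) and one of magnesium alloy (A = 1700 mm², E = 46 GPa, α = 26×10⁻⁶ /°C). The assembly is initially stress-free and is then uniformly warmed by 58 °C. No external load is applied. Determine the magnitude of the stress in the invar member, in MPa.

Equilibrium of a rigid end plate with no external load gives equal and opposite internal forces ±P in the two members. Since α_{magnesium alloy} > α_{invar}, heating drives the magnesium alloy into compression and the invar into tension.
Setting the final lengths equal and cancelling L: (α₁ − α₂)ΔT = P/(A₁E₁) + P/(A₂E₂).
|α₁ − α₂|·ΔT = 24.3×10⁻⁶ × 58 = 0.001409.
1/(A₁E₁) + 1/(A₂E₂) = 1/(1175×148×10³) + 1/(1700×46×10³) = 1.854×10⁻⁸ N⁻¹.
So P = 0.001409 / 1.854×10⁻⁸ = 76.03 kN.
σ_{invar} = P/A₁ = 76030/1175 = 64.7 MPa, tensile.

σ ≈ 64.7 MPa (tensile)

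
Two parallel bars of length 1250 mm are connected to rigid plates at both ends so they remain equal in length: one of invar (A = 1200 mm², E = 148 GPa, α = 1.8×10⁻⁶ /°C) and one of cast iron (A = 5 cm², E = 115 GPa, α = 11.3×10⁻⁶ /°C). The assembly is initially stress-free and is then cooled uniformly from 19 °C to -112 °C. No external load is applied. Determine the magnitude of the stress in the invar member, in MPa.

Both members must finish at the same length. With the larger α, the cast iron tends to over-contract; the plates restrain it, putting the cast iron in tension and the invar in compression. With no external load the two internal forces are equal and opposite, magnitude P.
Setting the final lengths equal and cancelling L: (α₁ − α₂)ΔT = P/(A₁E₁) + P/(A₂E₂).
|α₁ − α₂|·ΔT = 9.5×10⁻⁶ × 131 = 0.001244.
1/(A₁E₁) + 1/(A₂E₂) = 1/(1200×148×10³) + 1/(500×115×10³) = 2.302×10⁻⁸ N⁻¹.
So P = 0.001244 / 2.302×10⁻⁸ = 54.06 kN.
σ_{invar} = P/A₁ = 54060/1200 = 45.05 MPa, compressive.

σ ≈ 45 MPa (compressive)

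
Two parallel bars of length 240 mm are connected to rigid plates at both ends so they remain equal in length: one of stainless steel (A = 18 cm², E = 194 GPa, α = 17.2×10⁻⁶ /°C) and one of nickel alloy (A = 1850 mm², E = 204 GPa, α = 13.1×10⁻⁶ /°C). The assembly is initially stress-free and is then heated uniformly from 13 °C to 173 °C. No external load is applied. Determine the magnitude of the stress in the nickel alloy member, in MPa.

σ ≈ 64.3 MPa (tensile)

The stainless steel has the larger α, so on heating it would change length more than the nickel alloy if both were free. The rigid plates force a common final length, so the stainless steel is put into compression and the nickel alloy into tension, with equal and opposite forces P (no external load).
Setting the final lengths equal and cancelling L: (α₁ − α₂)ΔT = P/(A₁E₁) + P/(A₂E₂).
|α₁ − α₂|·ΔT = 4.1×10⁻⁶ × 160 = 0.000656.
1/(A₁E₁) + 1/(A₂E₂) = 1/(1800×194×10³) + 1/(1850×204×10³) = 5.513×10⁻⁹ N⁻¹.
P = 0.000656 / 5.513×10⁻⁹ = 119000 N = 119 kN.
σ_{nickel alloy} = P/A₂ = 119000/1850 = 64.32 MPa, tensile.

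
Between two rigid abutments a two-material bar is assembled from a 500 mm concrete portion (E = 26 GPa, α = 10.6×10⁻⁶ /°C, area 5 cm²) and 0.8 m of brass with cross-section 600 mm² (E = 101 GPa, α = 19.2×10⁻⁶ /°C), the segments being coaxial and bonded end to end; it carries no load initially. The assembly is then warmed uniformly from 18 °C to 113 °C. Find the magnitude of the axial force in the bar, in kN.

With the walls removed the bar would change length by δ_free = Σ αᵢΔT Lᵢ = 10.6×10⁻⁶×95×500 + 19.2×10⁻⁶×95×800 = 1.963 mm.
Since the ends are fixed, an axial force P builds up, equal in every segment, with P · Σ Lᵢ/(AᵢEᵢ) = δ_free.
The series flexibility is Σ Lᵢ/(AᵢEᵢ) = 500/(500×26×10³) + 800/(600×101×10³) = 5.166×10⁻⁵ mm/N.
P = 1.963 / 5.166×10⁻⁵ = 37990 N = 37.99 kN, compressive.

P ≈ 38 kN (compressive)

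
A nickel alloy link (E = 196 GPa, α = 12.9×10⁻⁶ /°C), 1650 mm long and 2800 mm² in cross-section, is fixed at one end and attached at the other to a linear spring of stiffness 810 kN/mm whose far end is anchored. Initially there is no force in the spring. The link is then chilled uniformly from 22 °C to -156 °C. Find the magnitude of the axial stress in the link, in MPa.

The unrestrained thermal change is αΔT L = 12.9×10⁻⁶ × 178 × 1650 = 3.789 mm.
Let P be the tensile force in the spring. The link extends elastically by PL/(AE) and the spring stretches by P/k; together these equal δ_free.
So P = δ_free / [L/(AE) + 1/k] = 3.789 / [ 1650/(2800×196×10³) + 1/(810×10³) ].
P = 3.789 / 4.241×10⁻⁶ = 893300 N.
σ = P/A = 893300/2800 = 319 MPa.

σ ≈ 319 MPa (tensile)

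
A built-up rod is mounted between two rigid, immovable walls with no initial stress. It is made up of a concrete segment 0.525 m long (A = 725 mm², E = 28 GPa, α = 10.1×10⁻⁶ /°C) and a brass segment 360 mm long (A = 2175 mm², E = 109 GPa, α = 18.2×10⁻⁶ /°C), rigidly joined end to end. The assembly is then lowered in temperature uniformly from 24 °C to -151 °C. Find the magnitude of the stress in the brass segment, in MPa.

σ ≈ 34.8 MPa (tensile)

Free thermal contraction of the whole bar: Σ αᵢΔT Lᵢ = 10.1×10⁻⁶×175×525 + 18.2×10⁻⁶×175×360 = 2.075 mm.
Since the ends are fixed, an axial force P builds up, equal in every segment, with P · Σ Lᵢ/(AᵢEᵢ) = δ_free.
Σ Lᵢ/(AᵢEᵢ) = 525/(725×28×10³) + 360/(2175×109×10³) = 2.738×10⁻⁵ mm/N.
P = 2.075 / 2.738×10⁻⁵ = 75770 N = 75.77 kN, tensile.
σ_{brass} = P / A = 75770 / 2175 = 34.84 MPa.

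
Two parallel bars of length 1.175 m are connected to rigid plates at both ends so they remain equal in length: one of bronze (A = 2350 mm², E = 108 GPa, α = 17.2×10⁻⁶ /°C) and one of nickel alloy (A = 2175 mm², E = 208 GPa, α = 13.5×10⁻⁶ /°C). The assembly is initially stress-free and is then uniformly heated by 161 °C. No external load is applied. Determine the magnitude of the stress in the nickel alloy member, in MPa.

σ ≈ 44.5 MPa (tensile)

Equilibrium of a rigid end plate with no external load gives equal and opposite internal forces ±P in the two members. Since α_{bronze} > α_{nickel alloy}, heating drives the bronze into compression and the nickel alloy into tension.
Equating the net (thermal + elastic) strains gives |α₁ − α₂|·ΔT = P·[1/(A₁E₁) + 1/(A₂E₂)].
|α₁ − α₂|·ΔT = 3.7×10⁻⁶ × 161 = 0.0005957.
1/(A₁E₁) + 1/(A₂E₂) = 1/(2350×108×10³) + 1/(2175×208×10³) = 6.151×10⁻⁹ N⁻¹.
P = 0.0005957 / 6.151×10⁻⁹ = 96850 N = 96.85 kN.
σ_{nickel alloy} = P/A₂ = 96850/2175 = 44.53 MPa, tensile.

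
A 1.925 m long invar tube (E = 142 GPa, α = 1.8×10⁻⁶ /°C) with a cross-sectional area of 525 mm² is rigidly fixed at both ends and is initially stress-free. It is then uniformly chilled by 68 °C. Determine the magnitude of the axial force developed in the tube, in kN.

P ≈ 9.12 kN (tensile)

The ends cannot move, so σ = EαΔT = 142×10³ × 1.8×10⁻⁶ × 68 = 17.38 MPa.
P = AEαΔT = 525 × 142×10³ × 1.8×10⁻⁶ × 68 = 9.125 kN (tensile).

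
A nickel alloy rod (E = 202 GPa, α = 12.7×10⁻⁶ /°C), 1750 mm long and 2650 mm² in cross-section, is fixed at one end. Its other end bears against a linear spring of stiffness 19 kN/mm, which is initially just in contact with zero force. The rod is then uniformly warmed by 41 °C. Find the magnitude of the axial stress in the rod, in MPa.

The unrestrained thermal change is αΔT L = 12.7×10⁻⁶ × 41 × 1750 = 0.9112 mm.
Let P be the compressive force at the spring. The rod shortens elastically by PL/(AE) and the spring compresses by P/k; together these equal δ_free.
P [ L/(AE) + 1/k ] = δ_free → P [ 1750/(2650×202×10³) + 1/(19×10³) ] = 0.9112.
P = 0.9112 / 5.59×10⁻⁵ = 16300 N.
σ = P/A = 16300/2650 = 6.151 MPa.

σ ≈ 6.15 MPa (compressive)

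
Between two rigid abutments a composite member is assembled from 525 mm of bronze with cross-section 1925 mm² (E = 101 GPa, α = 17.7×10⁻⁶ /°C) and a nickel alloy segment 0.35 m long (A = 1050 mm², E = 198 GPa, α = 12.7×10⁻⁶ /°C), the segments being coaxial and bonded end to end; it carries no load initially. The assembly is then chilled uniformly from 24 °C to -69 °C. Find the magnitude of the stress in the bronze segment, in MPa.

If the supports were absent, the total length change would be Σ αᵢΔT Lᵢ = 17.7×10⁻⁶×93×525 + 12.7×10⁻⁶×93×350 = 1.278 mm.
Since the ends are fixed, an axial force P builds up, equal in every segment, with P · Σ Lᵢ/(AᵢEᵢ) = δ_free.
The series flexibility is Σ Lᵢ/(AᵢEᵢ) = 525/(1925×101×10³) + 350/(1050×198×10³) = 4.384×10⁻⁶ mm/N.
P = 1.278 / 4.384×10⁻⁶ = 291400 N = 291.4 kN, tensile.
σ_{bronze} = P / A = 291400 / 1925 = 151.4 MPa.

σ ≈ 151 MPa (tensile)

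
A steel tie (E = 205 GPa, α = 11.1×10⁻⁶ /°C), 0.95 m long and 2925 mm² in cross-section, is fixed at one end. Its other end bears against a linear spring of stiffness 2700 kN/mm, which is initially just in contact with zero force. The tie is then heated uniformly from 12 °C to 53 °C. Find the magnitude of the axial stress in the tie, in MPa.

σ ≈ 75.6 MPa (compressive)

If the spring were absent the tie would lengthen by αΔT L = 11.1×10⁻⁶ × 41 × 950 = 0.4323 mm.
Let P be the compressive force at the spring. The tie shortens elastically by PL/(AE) and the spring compresses by P/k; together these equal δ_free.
So P = δ_free / [L/(AE) + 1/k] = 0.4323 / [ 950/(2925×205×10³) + 1/(2700×10³) ].
P = 0.4323 / 1.955×10⁻⁶ = 221200 N.
σ = P/A = 221200/2925 = 75.62 MPa.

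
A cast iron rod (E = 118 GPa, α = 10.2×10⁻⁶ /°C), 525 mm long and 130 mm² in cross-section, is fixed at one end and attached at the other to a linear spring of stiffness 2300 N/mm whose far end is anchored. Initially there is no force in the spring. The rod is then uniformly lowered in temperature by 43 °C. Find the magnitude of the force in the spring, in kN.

Free thermal contraction: δ_free = αΔT L = 10.2×10⁻⁶ × 43 × 525 = 0.2303 mm.
With a force P in the spring, the elastic change of the rod is PL/(AE) and that of the spring is P/k; compatibility requires their sum to equal δ_free.
So P = δ_free / [L/(AE) + 1/k] = 0.2303 / [ 525/(130×118×10³) + 1/(2300) ].
P = 0.2303 / 0.000469 = 491 N.

P ≈ 0.491 kN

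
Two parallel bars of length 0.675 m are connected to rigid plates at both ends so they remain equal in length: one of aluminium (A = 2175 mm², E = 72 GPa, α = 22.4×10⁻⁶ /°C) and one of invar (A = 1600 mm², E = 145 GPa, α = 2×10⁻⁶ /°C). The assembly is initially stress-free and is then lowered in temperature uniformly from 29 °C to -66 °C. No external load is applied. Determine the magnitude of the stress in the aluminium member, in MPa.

Both members must finish at the same length. With the larger α, the aluminium tends to over-contract; the plates restrain it, putting the aluminium in tension and the invar in compression. With no external load the two internal forces are equal and opposite, magnitude P.
Compatibility of the two members (thermal + elastic change equal): (α₁ − α₂)ΔT = P·[1/(A₁E₁) + 1/(A₂E₂)].
|α₁ − α₂|·ΔT = 20.4×10⁻⁶ × 95 = 0.001938.
1/(A₁E₁) + 1/(A₂E₂) = 1/(2175×72×10³) + 1/(1600×145×10³) = 1.07×10⁻⁸ N⁻¹.
So P = 0.001938 / 1.07×10⁻⁸ = 181.2 kN.
σ_{aluminium} = P/A₁ = 181200/2175 = 83.31 MPa, tensile.

σ ≈ 83.3 MPa (tensile)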